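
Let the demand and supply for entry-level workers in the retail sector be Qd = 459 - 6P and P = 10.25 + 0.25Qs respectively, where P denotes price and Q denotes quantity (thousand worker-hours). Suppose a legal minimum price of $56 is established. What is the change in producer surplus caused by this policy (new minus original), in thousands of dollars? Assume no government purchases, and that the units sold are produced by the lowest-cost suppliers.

576

Rearranging supply gives Qs = 4P - 41. Without the control the market clears where 459 - 6P = 4P - 41, i.e. P* = 50 and Q* = 159.
Since 56 > 50, the floor is binding.
At P = 56: Qd = 459 - 6·56 = 123 and Qs = 4·56 - 41 = 183.
Producer surplus without the control is ½ · (50 - 10.25) · 159 = 3160.125.
With the floor, 123 units are sold at 56. The supply price at Q = 123 is 41, so PS = ½ · [(56 - 10.25) + (56 - 41)] · 123 = 3736.125.
Change in producer surplus = 3736.125 - 3160.125 = 576.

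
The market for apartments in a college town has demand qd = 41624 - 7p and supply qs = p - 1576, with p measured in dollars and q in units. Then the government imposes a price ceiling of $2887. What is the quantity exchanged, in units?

Setting quantity demanded equal to quantity supplied, 41624 - 7p = p - 1576, gives p* = 5400 and q* = 3824.
Because the ceiling (2887) lies below the market-clearing price, it is binding.
At p = 2887: qd = 41624 - 7·2887 = 21415 and qs = 2887 - 1576 = 1311.
The quantity actually transacted is the short side, supply: 1311.

1311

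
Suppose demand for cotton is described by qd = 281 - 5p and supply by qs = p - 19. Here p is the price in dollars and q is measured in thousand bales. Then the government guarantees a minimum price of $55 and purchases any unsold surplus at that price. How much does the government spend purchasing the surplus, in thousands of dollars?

Without the control the market clears where 281 - 5p = p - 19, i.e. p* = 50 and q* = 31.
Since 55 > 50, the floor is binding.
At p = 55: qd = 281 - 5·55 = 6 and qs = 55 - 19 = 36.
Surplus = qs - qd = 30.
Government expenditure = surplus × support price = 30 × 55 = 1650.

1650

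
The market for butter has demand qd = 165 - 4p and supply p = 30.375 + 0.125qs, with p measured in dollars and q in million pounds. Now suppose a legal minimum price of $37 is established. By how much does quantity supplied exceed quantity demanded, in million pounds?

36

Rearranging supply gives qs = 8p - 243. Setting quantity demanded equal to quantity supplied, 165 - 4p = 8p - 243, gives p* = 34 and q* = 29.
Since 37 > 34, the floor is binding.
At p = 37: qd = 165 - 4·37 = 17 and qs = 8·37 - 243 = 53.
Surplus = qs - qd = 53 - 17 = 36.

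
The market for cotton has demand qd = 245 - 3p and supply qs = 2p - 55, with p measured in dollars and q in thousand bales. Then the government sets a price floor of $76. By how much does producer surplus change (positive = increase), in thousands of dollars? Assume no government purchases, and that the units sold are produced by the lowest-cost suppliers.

-304

Setting quantity demanded equal to quantity supplied, 245 - 3p = 2p - 55, gives p* = 60 and q* = 65.
The floor of 76 is above the equilibrium price 60, so it binds.
At p = 76: qd = 245 - 3·76 = 17 and qs = 2·76 - 55 = 97.
Producer surplus without the control is ½ · (60 - 27.5) · 65 = 1056.25.
With the floor, 17 units are sold at 76. The supply price at q = 17 is 36, so PS = ½ · [(76 - 27.5) + (76 - 36)] · 17 = 752.25.
Change in producer surplus = 752.25 - 1056.25 = -304.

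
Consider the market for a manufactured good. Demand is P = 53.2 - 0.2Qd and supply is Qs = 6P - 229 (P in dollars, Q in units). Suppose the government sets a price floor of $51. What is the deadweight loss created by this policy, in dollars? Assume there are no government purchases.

165

Rearranging demand gives Qd = 266 - 5P. Without the control the market clears where 266 - 5P = 6P - 229, i.e. P* = 45 and Q* = 41.
The floor of 51 is above the equilibrium price 45, so it binds.
At P = 51: Qd = 266 - 5·51 = 11 and Qs = 6·51 - 229 = 77.
Quantity traded falls to 11. At Q = 11 the demand price is (266 - 11)/5 = 51 and the supply price is (229 + 11)/6 = 40.
Deadweight loss = ½ · (51 - 40) · (41 - 11) = ½ · 11 · 30 = 165.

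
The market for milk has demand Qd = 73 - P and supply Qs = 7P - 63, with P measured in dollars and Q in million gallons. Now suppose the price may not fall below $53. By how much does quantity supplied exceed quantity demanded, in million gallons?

Equilibrium: 73 - P = 7P - 63, so 136 = 8P and P* = 17, Q* = 56.
Since 53 > 17, the floor is binding.
At P = 53: Qd = 73 - 53 = 20 and Qs = 7·53 - 63 = 308.
Surplus = Qs - Qd = 308 - 20 = 288.

288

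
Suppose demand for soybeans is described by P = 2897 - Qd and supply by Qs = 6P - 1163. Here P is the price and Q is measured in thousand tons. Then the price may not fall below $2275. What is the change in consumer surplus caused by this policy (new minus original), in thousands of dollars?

Rearranging demand gives Qd = 2897 - P. In a free market, 2897 - P = 6P - 1163 gives the equilibrium P* = 580, Q* = 2317.
Since 2275 > 580, the floor is binding.
At P = 2275: Qd = 2897 - 2275 = 622 and Qs = 6·2275 - 1163 = 12487.
Consumer surplus without the control is ½ · (2897 - 580) · 2317 = 2684244.5.
With the floor, consumers buy 622 units at 2275, so CS = ½ · (2897 - 2275) · 622 = 193442.
Change in consumer surplus = 193442 - 2684244.5 = -2490802.5.

-2490802.5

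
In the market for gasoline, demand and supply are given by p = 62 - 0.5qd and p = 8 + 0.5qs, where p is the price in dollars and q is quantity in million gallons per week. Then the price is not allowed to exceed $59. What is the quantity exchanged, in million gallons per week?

54

Rearranging demand gives qd = 124 - 2p; rearranging supply gives qs = 2p - 16. Equilibrium: 124 - 2p = 2p - 16, so 140 = 4p and p* = 35, q* = 54.
Since 59 is above p* = 35, the ceiling does not bind and the free-market outcome prevails.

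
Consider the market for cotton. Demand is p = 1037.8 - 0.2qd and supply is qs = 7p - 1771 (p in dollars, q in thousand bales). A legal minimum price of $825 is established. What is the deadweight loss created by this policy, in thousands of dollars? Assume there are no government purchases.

Rearranging demand gives qd = 5189 - 5p. Equilibrium: 5189 - 5p = 7p - 1771, so 6960 = 12p and p* = 580, q* = 2289.
Because the floor (825) lies above the market-clearing price, it is binding.
At p = 825: qd = 5189 - 5·825 = 1064 and qs = 7·825 - 1771 = 4004.
Quantity traded falls to 1064. At q = 1064 the demand price is (5189 - 1064)/5 = 825 and the supply price is (1771 + 1064)/7 = 405.
Deadweight loss = ½ · (825 - 405) · (2289 - 1064) = ½ · 420 · 1225 = 257250.

257250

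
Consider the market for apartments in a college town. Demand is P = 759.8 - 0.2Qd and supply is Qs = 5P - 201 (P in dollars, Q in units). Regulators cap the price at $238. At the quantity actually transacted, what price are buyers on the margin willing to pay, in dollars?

Rearranging demand gives Qd = 3799 - 5P. Without the control the market clears where 3799 - 5P = 5P - 201, i.e. P* = 400 and Q* = 1799.
Since 238 < 400, the ceiling is binding.
At P = 238: Qd = 3799 - 5·238 = 2609 and Qs = 5·238 - 201 = 989.
Only 989 units reach the market. On the demand curve, the marginal buyer's willingness to pay at Q = 989 is (3799 - 989)/5 = 562.

562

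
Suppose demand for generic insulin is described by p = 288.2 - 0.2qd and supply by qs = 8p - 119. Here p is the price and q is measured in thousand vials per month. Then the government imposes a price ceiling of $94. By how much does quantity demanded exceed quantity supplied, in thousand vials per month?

338

Rearranging demand gives qd = 1441 - 5p. Setting quantity demanded equal to quantity supplied, 1441 - 5p = 8p - 119, gives p* = 120 and q* = 841.
The ceiling of 94 is below the equilibrium price 120, so it binds.
At p = 94: qd = 1441 - 5·94 = 971 and qs = 8·94 - 119 = 633.
Shortage = qd - qs = 971 - 633 = 338.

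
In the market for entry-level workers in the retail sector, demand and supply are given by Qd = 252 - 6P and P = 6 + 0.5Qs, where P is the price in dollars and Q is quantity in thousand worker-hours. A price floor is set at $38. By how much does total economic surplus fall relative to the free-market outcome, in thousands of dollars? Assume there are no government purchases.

300

Rearranging supply gives Qs = 2P - 12. Equilibrium: 252 - 6P = 2P - 12, so 264 = 8P and P* = 33, Q* = 54.
The floor of 38 is above the equilibrium price 33, so it binds.
At P = 38: Qd = 252 - 6·38 = 24 and Qs = 2·38 - 12 = 64.
Quantity traded falls to 24. At Q = 24 the demand price is (252 - 24)/6 = 38 and the supply price is (12 + 24)/2 = 18.
Deadweight loss = ½ · (38 - 18) · (54 - 24) = ½ · 20 · 30 = 300.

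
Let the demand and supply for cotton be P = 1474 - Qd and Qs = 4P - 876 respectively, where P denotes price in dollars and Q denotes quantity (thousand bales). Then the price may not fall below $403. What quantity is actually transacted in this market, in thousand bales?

1004

Rearranging demand gives Qd = 1474 - P. In a free market, 1474 - P = 4P - 876 gives the equilibrium P* = 470, Q* = 1004.
The floor of 403 is below the equilibrium price 470, so it is not binding; the market clears at P* = 470, Q* = 1004.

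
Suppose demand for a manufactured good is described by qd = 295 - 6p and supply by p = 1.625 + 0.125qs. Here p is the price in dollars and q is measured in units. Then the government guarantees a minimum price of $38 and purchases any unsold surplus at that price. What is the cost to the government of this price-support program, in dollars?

Rearranging supply gives qs = 8p - 13. Equilibrium: 295 - 6p = 8p - 13, so 308 = 14p and p* = 22, q* = 163.
Since 38 > 22, the floor is binding.
At p = 38: qd = 295 - 6·38 = 67 and qs = 8·38 - 13 = 291.
Surplus = qs - qd = 224.
Government expenditure = surplus × support price = 224 × 38 = 8512.

8512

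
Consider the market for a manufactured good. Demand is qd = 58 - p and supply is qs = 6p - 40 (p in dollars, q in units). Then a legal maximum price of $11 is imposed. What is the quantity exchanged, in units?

Setting quantity demanded equal to quantity supplied, 58 - p = 6p - 40, gives p* = 14 and q* = 44.
Since 11 < 14, the ceiling is binding.
At p = 11: qd = 58 - 11 = 47 and qs = 6·11 - 40 = 26.
The quantity actually transacted is the short side, supply: 26.

26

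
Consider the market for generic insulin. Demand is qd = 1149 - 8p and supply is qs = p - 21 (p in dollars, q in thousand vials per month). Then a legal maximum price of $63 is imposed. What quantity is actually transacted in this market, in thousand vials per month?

42

Equilibrium: 1149 - 8p = p - 21, so 1170 = 9p and p* = 130, q* = 109.
Since 63 < 130, the ceiling is binding.
At p = 63: qd = 1149 - 8·63 = 645 and qs = 63 - 21 = 42.
The quantity actually transacted is the short side, supply: 42.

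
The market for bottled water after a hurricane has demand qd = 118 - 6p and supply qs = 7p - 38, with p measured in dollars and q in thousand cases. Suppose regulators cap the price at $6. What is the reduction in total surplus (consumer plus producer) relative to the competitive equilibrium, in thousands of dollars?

273

Without the control the market clears where 118 - 6p = 7p - 38, i.e. p* = 12 and q* = 46.
Because the ceiling (6) lies below the market-clearing price, it is binding.
At p = 6: qd = 118 - 6·6 = 82 and qs = 7·6 - 38 = 4.
Quantity traded falls to 4. At q = 4 the demand price is (118 - 4)/6 = 19 and the supply price is (38 + 4)/7 = 6.
Deadweight loss = ½ · (19 - 6) · (46 - 4) = ½ · 13 · 42 = 273.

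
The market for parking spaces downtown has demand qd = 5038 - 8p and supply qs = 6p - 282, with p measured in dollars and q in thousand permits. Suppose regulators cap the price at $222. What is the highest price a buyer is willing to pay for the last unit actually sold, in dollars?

498.5

In a free market, 5038 - 8p = 6p - 282 gives the equilibrium p* = 380, q* = 1998.
Since 222 < 380, the ceiling is binding.
At p = 222: qd = 5038 - 8·222 = 3262 and qs = 6·222 - 282 = 1050.
Only 1050 units reach the market. On the demand curve, the marginal buyer's willingness to pay at q = 1050 is (5038 - 1050)/8 = 498.5.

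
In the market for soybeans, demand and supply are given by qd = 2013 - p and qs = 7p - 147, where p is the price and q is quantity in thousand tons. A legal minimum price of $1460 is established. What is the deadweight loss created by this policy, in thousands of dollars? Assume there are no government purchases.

Without the control the market clears where 2013 - p = 7p - 147, i.e. p* = 270 and q* = 1743.
Since 1460 > 270, the floor is binding.
At p = 1460: qd = 2013 - 1460 = 553 and qs = 7·1460 - 147 = 10073.
Quantity traded falls to 553. At q = 553 the demand price is 2013 - 553 = 1460 and the supply price is (147 + 553)/7 = 100.
Deadweight loss = ½ · (1460 - 100) · (1743 - 553) = ½ · 1360 · 1190 = 809200.

809200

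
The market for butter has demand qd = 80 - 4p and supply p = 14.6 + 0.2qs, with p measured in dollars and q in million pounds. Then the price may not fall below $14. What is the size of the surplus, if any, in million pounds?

Rearranging supply gives qs = 5p - 73. In a free market, 80 - 4p = 5p - 73 gives the equilibrium p* = 17, q* = 12.
Since 14 is below p* = 17, the floor does not bind and the free-market outcome prevails.
Since the control does not bind, there is no surplus.

0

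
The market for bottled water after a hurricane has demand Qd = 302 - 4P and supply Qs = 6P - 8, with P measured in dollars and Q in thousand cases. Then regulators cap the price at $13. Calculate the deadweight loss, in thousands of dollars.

2430

Setting quantity demanded equal to quantity supplied, 302 - 4P = 6P - 8, gives P* = 31 and Q* = 178.
Since 13 < 31, the ceiling is binding.
At P = 13: Qd = 302 - 4·13 = 250 and Qs = 6·13 - 8 = 70.
Quantity traded falls to 70. At Q = 70 the demand price is (302 - 70)/4 = 58 and the supply price is (8 + 70)/6 = 13.
Deadweight loss = ½ · (58 - 13) · (178 - 70) = ½ · 45 · 108 = 2430.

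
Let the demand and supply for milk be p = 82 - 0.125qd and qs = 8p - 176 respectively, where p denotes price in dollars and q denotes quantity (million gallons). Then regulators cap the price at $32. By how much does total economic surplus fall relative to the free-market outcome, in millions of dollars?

3200

Rearranging demand gives qd = 656 - 8p. Setting quantity demanded equal to quantity supplied, 656 - 8p = 8p - 176, gives p* = 52 and q* = 240.
The ceiling of 32 is below the equilibrium price 52, so it binds.
At p = 32: qd = 656 - 8·32 = 400 and qs = 8·32 - 176 = 80.
Quantity traded falls to 80. At q = 80 the demand price is (656 - 80)/8 = 72 and the supply price is (176 + 80)/8 = 32.
Deadweight loss = ½ · (72 - 32) · (240 - 80) = ½ · 40 · 160 = 3200.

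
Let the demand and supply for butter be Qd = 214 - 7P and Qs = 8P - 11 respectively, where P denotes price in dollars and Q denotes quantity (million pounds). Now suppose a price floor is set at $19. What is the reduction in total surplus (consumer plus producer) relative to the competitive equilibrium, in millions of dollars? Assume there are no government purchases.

105

Without the control the market clears where 214 - 7P = 8P - 11, i.e. P* = 15 and Q* = 109.
Since 19 > 15, the floor is binding.
At P = 19: Qd = 214 - 7·19 = 81 and Qs = 8·19 - 11 = 141.
Quantity traded falls to 81. At Q = 81 the demand price is (214 - 81)/7 = 19 and the supply price is (11 + 81)/8 = 11.5.
Deadweight loss = ½ · (19 - 11.5) · (109 - 81) = ½ · 7.5 · 28 = 105.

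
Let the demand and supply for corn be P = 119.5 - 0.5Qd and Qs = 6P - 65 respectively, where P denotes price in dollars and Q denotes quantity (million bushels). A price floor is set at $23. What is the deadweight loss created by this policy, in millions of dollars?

0

Rearranging demand gives Qd = 239 - 2P. Equilibrium: 239 - 2P = 6P - 65, so 304 = 8P and P* = 38, Q* = 163.
The floor of 23 is below the equilibrium price 38, so it is not binding; the market clears at P* = 38, Q* = 163.
Since the control does not bind, no trades are prevented and deadweight loss is zero.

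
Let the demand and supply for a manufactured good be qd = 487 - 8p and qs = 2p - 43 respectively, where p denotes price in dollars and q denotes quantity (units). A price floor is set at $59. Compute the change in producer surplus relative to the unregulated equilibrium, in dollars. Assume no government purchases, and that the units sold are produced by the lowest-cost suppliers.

-486

In a free market, 487 - 8p = 2p - 43 gives the equilibrium p* = 53, q* = 63.
Because the floor (59) lies above the market-clearing price, it is binding.
At p = 59: qd = 487 - 8·59 = 15 and qs = 2·59 - 43 = 75.
Producer surplus without the control is ½ · (53 - 21.5) · 63 = 992.25.
With the floor, 15 units are sold at 59. The supply price at q = 15 is 29, so PS = ½ · [(59 - 21.5) + (59 - 29)] · 15 = 506.25.
Change in producer surplus = 506.25 - 992.25 = -486.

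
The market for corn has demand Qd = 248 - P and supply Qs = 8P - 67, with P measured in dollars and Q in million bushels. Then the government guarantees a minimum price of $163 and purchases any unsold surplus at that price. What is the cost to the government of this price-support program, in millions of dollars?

187776

In a free market, 248 - P = 8P - 67 gives the equilibrium P* = 35, Q* = 213.
The floor of 163 is above the equilibrium price 35, so it binds.
At P = 163: Qd = 248 - 163 = 85 and Qs = 8·163 - 67 = 1237.
Surplus = Qs - Qd = 1152.
Government expenditure = surplus × support price = 1152 × 163 = 187776.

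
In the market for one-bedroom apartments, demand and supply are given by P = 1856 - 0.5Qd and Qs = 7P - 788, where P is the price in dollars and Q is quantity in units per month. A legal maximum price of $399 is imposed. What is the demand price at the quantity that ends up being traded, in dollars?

853.5

Rearranging demand gives Qd = 3712 - 2P. Setting quantity demanded equal to quantity supplied, 3712 - 2P = 7P - 788, gives P* = 500 and Q* = 2712.
Since 399 < 500, the ceiling is binding.
At P = 399: Qd = 3712 - 2·399 = 2914 and Qs = 7·399 - 788 = 2005.
Only 2005 units reach the market. On the demand curve, the marginal buyer's willingness to pay at Q = 2005 is (3712 - 2005)/2 = 853.5.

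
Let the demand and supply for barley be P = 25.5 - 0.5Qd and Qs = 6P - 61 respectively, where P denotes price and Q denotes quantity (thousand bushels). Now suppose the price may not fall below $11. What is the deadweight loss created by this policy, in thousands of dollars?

0

Rearranging demand gives Qd = 51 - 2P. Without the control the market clears where 51 - 2P = 6P - 61, i.e. P* = 14 and Q* = 23.
The floor of 11 is below the equilibrium price 14, so it is not binding; the market clears at P* = 14, Q* = 23.
Since the control does not bind, no trades are prevented and deadweight loss is zero.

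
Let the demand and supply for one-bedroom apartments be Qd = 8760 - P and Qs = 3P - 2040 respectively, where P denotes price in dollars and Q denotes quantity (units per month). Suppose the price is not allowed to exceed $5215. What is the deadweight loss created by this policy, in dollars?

Setting quantity demanded equal to quantity supplied, 8760 - P = 3P - 2040, gives P* = 2700 and Q* = 6060.
The ceiling of 5215 is above the equilibrium price 2700, so it is not binding; the market clears at P* = 2700, Q* = 6060.
Since the control does not bind, no trades are prevented and deadweight loss is zero.

0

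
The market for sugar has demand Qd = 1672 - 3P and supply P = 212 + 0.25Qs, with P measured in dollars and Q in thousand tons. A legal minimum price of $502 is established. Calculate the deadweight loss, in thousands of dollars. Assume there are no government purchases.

52930.5

Rearranging supply gives Qs = 4P - 848. Setting quantity demanded equal to quantity supplied, 1672 - 3P = 4P - 848, gives P* = 360 and Q* = 592.
The floor of 502 is above the equilibrium price 360, so it binds.
At P = 502: Qd = 1672 - 3·502 = 166 and Qs = 4·502 - 848 = 1160.
Quantity traded falls to 166. At Q = 166 the demand price is (1672 - 166)/3 = 502 and the supply price is (848 + 166)/4 = 253.5.
Deadweight loss = ½ · (502 - 253.5) · (592 - 166) = ½ · 248.5 · 426 = 52930.5.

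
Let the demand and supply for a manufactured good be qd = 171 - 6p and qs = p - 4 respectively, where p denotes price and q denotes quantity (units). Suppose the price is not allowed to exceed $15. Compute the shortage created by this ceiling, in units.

70

Setting quantity demanded equal to quantity supplied, 171 - 6p = p - 4, gives p* = 25 and q* = 21.
Since 15 < 25, the ceiling is binding.
At p = 15: qd = 171 - 6·15 = 81 and qs = 15 - 4 = 11.
Shortage = qd - qs = 81 - 11 = 70.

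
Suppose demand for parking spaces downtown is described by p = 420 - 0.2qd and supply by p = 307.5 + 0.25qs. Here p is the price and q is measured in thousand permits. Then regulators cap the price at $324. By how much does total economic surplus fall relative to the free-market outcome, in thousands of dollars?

Rearranging demand gives qd = 2100 - 5p; rearranging supply gives qs = 4p - 1230. Equilibrium: 2100 - 5p = 4p - 1230, so 3330 = 9p and p* = 370, q* = 250.
The ceiling of 324 is below the equilibrium price 370, so it binds.
At p = 324: qd = 2100 - 5·324 = 480 and qs = 4·324 - 1230 = 66.
Quantity traded falls to 66. At q = 66 the demand price is (2100 - 66)/5 = 406.8 and the supply price is (1230 + 66)/4 = 324.
Deadweight loss = ½ · (406.8 - 324) · (250 - 66) = ½ · 82.8 · 184 = 7617.6.

7617.6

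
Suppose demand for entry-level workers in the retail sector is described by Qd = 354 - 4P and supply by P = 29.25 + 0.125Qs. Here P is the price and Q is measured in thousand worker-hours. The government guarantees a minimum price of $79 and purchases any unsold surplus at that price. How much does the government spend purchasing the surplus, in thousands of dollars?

28440

Rearranging supply gives Qs = 8P - 234. In a free market, 354 - 4P = 8P - 234 gives the equilibrium P* = 49, Q* = 158.
Because the floor (79) lies above the market-clearing price, it is binding.
At P = 79: Qd = 354 - 4·79 = 38 and Qs = 8·79 - 234 = 398.
Surplus = Qs - Qd = 360.
Government expenditure = surplus × support price = 360 × 79 = 28440.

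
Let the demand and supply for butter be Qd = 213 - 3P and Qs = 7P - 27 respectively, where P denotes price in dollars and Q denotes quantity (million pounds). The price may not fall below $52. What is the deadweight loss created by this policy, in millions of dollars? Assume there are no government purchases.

Setting quantity demanded equal to quantity supplied, 213 - 3P = 7P - 27, gives P* = 24 and Q* = 141.
The floor of 52 is above the equilibrium price 24, so it binds.
At P = 52: Qd = 213 - 3·52 = 57 and Qs = 7·52 - 27 = 337.
Quantity traded falls to 57. At Q = 57 the demand price is (213 - 57)/3 = 52 and the supply price is (27 + 57)/7 = 12.
Deadweight loss = ½ · (52 - 12) · (141 - 57) = ½ · 40 · 84 = 1680.

1680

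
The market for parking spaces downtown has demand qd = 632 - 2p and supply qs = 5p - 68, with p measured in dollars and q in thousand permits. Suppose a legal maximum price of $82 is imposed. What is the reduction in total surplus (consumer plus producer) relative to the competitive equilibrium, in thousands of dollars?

2835

Setting quantity demanded equal to quantity supplied, 632 - 2p = 5p - 68, gives p* = 100 and q* = 432.
Since 82 < 100, the ceiling is binding.
At p = 82: qd = 632 - 2·82 = 468 and qs = 5·82 - 68 = 342.
Quantity traded falls to 342. At q = 342 the demand price is (632 - 342)/2 = 145 and the supply price is (68 + 342)/5 = 82.
Deadweight loss = ½ · (145 - 82) · (432 - 342) = ½ · 63 · 90 = 2835.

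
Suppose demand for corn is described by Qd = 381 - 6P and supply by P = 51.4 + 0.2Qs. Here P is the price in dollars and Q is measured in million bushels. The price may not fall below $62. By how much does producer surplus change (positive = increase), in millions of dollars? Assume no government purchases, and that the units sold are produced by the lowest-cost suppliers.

Rearranging supply gives Qs = 5P - 257. Without the control the market clears where 381 - 6P = 5P - 257, i.e. P* = 58 and Q* = 33.
The floor of 62 is above the equilibrium price 58, so it binds.
At P = 62: Qd = 381 - 6·62 = 9 and Qs = 5·62 - 257 = 53.
Producer surplus without the control is ½ · (58 - 51.4) · 33 = 108.9.
With the floor, 9 units are sold at 62. The supply price at Q = 9 is 53.2, so PS = ½ · [(62 - 51.4) + (62 - 53.2)] · 9 = 87.3.
Change in producer surplus = 87.3 - 108.9 = -21.6.

-21.6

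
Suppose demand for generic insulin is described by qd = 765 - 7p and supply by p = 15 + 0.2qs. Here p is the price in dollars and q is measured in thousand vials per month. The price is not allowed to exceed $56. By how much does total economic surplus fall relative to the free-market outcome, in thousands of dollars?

840

Rearranging supply gives qs = 5p - 75. In a free market, 765 - 7p = 5p - 75 gives the equilibrium p* = 70, q* = 275.
The ceiling of 56 is below the equilibrium price 70, so it binds.
At p = 56: qd = 765 - 7·56 = 373 and qs = 5·56 - 75 = 205.
Quantity traded falls to 205. At q = 205 the demand price is (765 - 205)/7 = 80 and the supply price is (75 + 205)/5 = 56.
Deadweight loss = ½ · (80 - 56) · (275 - 205) = ½ · 24 · 70 = 840.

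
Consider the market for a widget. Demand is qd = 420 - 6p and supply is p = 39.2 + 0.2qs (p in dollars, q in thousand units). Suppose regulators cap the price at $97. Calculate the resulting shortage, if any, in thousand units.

0

Rearranging supply gives qs = 5p - 196. Without the control the market clears where 420 - 6p = 5p - 196, i.e. p* = 56 and q* = 84.
Since 97 is above p* = 56, the ceiling does not bind and the free-market outcome prevails.
Since the control does not bind, there is no shortage.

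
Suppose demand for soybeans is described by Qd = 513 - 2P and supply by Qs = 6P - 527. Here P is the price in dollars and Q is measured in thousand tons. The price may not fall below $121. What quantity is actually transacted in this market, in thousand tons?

Without the control the market clears where 513 - 2P = 6P - 527, i.e. P* = 130 and Q* = 253.
The floor of 121 is below the equilibrium price 130, so it is not binding; the market clears at P* = 130, Q* = 253.

253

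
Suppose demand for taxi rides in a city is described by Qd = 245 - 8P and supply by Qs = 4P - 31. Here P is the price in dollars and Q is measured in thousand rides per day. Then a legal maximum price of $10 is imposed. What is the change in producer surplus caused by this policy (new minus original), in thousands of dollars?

Setting quantity demanded equal to quantity supplied, 245 - 8P = 4P - 31, gives P* = 23 and Q* = 61.
Since 10 < 23, the ceiling is binding.
At P = 10: Qd = 245 - 8·10 = 165 and Qs = 4·10 - 31 = 9.
Producer surplus without the control is ½ · (23 - 7.75) · 61 = 465.125.
With the ceiling, producers sell 9 units at 10, so PS = ½ · (10 - 7.75) · 9 = 10.125.
Change in producer surplus = 10.125 - 465.125 = -455.

-455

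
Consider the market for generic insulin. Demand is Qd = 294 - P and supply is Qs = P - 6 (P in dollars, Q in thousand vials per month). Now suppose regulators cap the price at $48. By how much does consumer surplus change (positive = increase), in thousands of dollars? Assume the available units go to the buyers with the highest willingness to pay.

Without the control the market clears where 294 - P = P - 6, i.e. P* = 150 and Q* = 144.
The ceiling of 48 is below the equilibrium price 150, so it binds.
At P = 48: Qd = 294 - 48 = 246 and Qs = 48 - 6 = 42.
Consumer surplus without the control is ½ · (294 - 150) · 144 = 10368.
With the ceiling, 42 units are sold at 48 (assume they go to the highest-value buyers). The demand price at Q = 42 is 252, so CS = ½ · [(294 - 48) + (252 - 48)] · 42 = 9450.
Change in consumer surplus = 9450 - 10368 = -918.

-918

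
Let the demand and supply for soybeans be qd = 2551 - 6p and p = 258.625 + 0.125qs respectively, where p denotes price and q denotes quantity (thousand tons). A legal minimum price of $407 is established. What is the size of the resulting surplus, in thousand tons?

1078

Rearranging supply gives qs = 8p - 2069. Without the control the market clears where 2551 - 6p = 8p - 2069, i.e. p* = 330 and q* = 571.
Because the floor (407) lies above the market-clearing price, it is binding.
At p = 407: qd = 2551 - 6·407 = 109 and qs = 8·407 - 2069 = 1187.
Surplus = qs - qd = 1187 - 109 = 1078.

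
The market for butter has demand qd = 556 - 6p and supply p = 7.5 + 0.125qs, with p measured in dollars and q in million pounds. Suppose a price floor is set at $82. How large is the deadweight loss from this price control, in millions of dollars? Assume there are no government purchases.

7581

Rearranging supply gives qs = 8p - 60. Setting quantity demanded equal to quantity supplied, 556 - 6p = 8p - 60, gives p* = 44 and q* = 292.
Since 82 > 44, the floor is binding.
At p = 82: qd = 556 - 6·82 = 64 and qs = 8·82 - 60 = 596.
Quantity traded falls to 64. At q = 64 the demand price is (556 - 64)/6 = 82 and the supply price is (60 + 64)/8 = 15.5.
Deadweight loss = ½ · (82 - 15.5) · (292 - 64) = ½ · 66.5 · 228 = 7581.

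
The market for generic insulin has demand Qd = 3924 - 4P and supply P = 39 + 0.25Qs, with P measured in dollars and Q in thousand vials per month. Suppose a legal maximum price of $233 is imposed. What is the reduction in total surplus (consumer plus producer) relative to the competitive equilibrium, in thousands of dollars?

Rearranging supply gives Qs = 4P - 156. In a free market, 3924 - 4P = 4P - 156 gives the equilibrium P* = 510, Q* = 1884.
The ceiling of 233 is below the equilibrium price 510, so it binds.
At P = 233: Qd = 3924 - 4·233 = 2992 and Qs = 4·233 - 156 = 776.
Quantity traded falls to 776. At Q = 776 the demand price is (3924 - 776)/4 = 787 and the supply price is (156 + 776)/4 = 233.
Deadweight loss = ½ · (787 - 233) · (1884 - 776) = ½ · 554 · 1108 = 306916.

306916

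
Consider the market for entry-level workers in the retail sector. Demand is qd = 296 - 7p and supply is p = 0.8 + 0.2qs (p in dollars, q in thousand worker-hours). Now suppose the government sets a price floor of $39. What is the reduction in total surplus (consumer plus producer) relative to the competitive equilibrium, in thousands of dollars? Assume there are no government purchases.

1646.4

Rearranging supply gives qs = 5p - 4. Without the control the market clears where 296 - 7p = 5p - 4, i.e. p* = 25 and q* = 121.
The floor of 39 is above the equilibrium price 25, so it binds.
At p = 39: qd = 296 - 7·39 = 23 and qs = 5·39 - 4 = 191.
Quantity traded falls to 23. At q = 23 the demand price is (296 - 23)/7 = 39 and the supply price is (4 + 23)/5 = 5.4.
Deadweight loss = ½ · (39 - 5.4) · (121 - 23) = ½ · 33.6 · 98 = 1646.4.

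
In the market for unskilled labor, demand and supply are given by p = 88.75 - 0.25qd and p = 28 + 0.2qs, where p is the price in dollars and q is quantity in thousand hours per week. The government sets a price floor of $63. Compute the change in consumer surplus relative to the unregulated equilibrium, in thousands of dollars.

-952

Rearranging demand gives qd = 355 - 4p; rearranging supply gives qs = 5p - 140. In a free market, 355 - 4p = 5p - 140 gives the equilibrium p* = 55, q* = 135.
The floor of 63 is above the equilibrium price 55, so it binds.
At p = 63: qd = 355 - 4·63 = 103 and qs = 5·63 - 140 = 175.
Consumer surplus without the control is ½ · (88.75 - 55) · 135 = 2278.125.
With the floor, consumers buy 103 units at 63, so CS = ½ · (88.75 - 63) · 103 = 1326.125.
Change in consumer surplus = 1326.125 - 2278.125 = -952.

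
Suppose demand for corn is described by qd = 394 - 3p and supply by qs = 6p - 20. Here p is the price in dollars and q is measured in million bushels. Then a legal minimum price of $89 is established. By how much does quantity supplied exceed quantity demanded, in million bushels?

Setting quantity demanded equal to quantity supplied, 394 - 3p = 6p - 20, gives p* = 46 and q* = 256.
Because the floor (89) lies above the market-clearing price, it is binding.
At p = 89: qd = 394 - 3·89 = 127 and qs = 6·89 - 20 = 514.
Surplus = qs - qd = 514 - 127 = 387.

387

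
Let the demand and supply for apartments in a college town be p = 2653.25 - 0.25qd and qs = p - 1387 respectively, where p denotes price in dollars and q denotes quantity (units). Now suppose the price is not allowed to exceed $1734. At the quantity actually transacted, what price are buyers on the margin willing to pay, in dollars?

Rearranging demand gives qd = 10613 - 4p. Equilibrium: 10613 - 4p = p - 1387, so 12000 = 5p and p* = 2400, q* = 1013.
Since 1734 < 2400, the ceiling is binding.
At p = 1734: qd = 10613 - 4·1734 = 3677 and qs = 1734 - 1387 = 347.
Only 347 units reach the market. On the demand curve, the marginal buyer's willingness to pay at q = 347 is (10613 - 347)/4 = 2566.5.

2566.5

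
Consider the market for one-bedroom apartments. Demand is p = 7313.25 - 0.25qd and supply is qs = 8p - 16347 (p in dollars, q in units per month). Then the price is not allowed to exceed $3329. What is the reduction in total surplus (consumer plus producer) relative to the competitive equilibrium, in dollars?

Rearranging demand gives qd = 29253 - 4p. In a free market, 29253 - 4p = 8p - 16347 gives the equilibrium p* = 3800, q* = 14053.
Since 3329 < 3800, the ceiling is binding.
At p = 3329: qd = 29253 - 4·3329 = 15937 and qs = 8·3329 - 16347 = 10285.
Quantity traded falls to 10285. At q = 10285 the demand price is (29253 - 10285)/4 = 4742 and the supply price is (16347 + 10285)/8 = 3329.
Deadweight loss = ½ · (4742 - 3329) · (14053 - 10285) = ½ · 1413 · 3768 = 2662092.

2662092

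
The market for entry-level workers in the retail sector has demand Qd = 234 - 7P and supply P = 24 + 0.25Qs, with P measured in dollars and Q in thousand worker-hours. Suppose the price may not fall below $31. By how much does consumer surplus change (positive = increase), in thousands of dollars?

Rearranging supply gives Qs = 4P - 96. In a free market, 234 - 7P = 4P - 96 gives the equilibrium P* = 30, Q* = 24.
Because the floor (31) lies above the market-clearing price, it is binding.
At P = 31: Qd = 234 - 7·31 = 17 and Qs = 4·31 - 96 = 28.
Consumer surplus without the control is ½ · (234/7 - 30) · 24 = 288/7.
With the floor, consumers buy 17 units at 31, so CS = ½ · (234/7 - 31) · 17 = 289/14.
Change in consumer surplus = 289/14 - 288/7 = -20.5.

-20.5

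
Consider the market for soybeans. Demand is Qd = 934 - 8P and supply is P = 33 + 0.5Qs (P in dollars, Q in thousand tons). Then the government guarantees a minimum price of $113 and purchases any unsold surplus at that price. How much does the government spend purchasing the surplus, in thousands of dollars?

14690

Rearranging supply gives Qs = 2P - 66. In a free market, 934 - 8P = 2P - 66 gives the equilibrium P* = 100, Q* = 134.
Because the floor (113) lies above the market-clearing price, it is binding.
At P = 113: Qd = 934 - 8·113 = 30 and Qs = 2·113 - 66 = 160.
Surplus = Qs - Qd = 130.
Government expenditure = surplus × support price = 130 × 113 = 14690.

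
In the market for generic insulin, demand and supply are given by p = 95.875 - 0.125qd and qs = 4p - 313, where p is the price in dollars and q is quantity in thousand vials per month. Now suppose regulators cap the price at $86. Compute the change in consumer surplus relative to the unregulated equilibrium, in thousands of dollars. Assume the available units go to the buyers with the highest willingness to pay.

108

Rearranging demand gives qd = 767 - 8p. Without the control the market clears where 767 - 8p = 4p - 313, i.e. p* = 90 and q* = 47.
The ceiling of 86 is below the equilibrium price 90, so it binds.
At p = 86: qd = 767 - 8·86 = 79 and qs = 4·86 - 313 = 31.
Consumer surplus without the control is ½ · (95.875 - 90) · 47 = 138.0625.
With the ceiling, 31 units are sold at 86 (assume they go to the highest-value buyers). The demand price at q = 31 is 92, so CS = ½ · [(95.875 - 86) + (92 - 86)] · 31 = 246.0625.
Change in consumer surplus = 246.0625 - 138.0625 = 108.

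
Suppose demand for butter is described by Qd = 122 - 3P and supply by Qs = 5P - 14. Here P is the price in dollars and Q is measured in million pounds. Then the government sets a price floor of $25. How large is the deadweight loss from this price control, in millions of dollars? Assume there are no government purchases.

153.6

Without the control the market clears where 122 - 3P = 5P - 14, i.e. P* = 17 and Q* = 71.
Because the floor (25) lies above the market-clearing price, it is binding.
At P = 25: Qd = 122 - 3·25 = 47 and Qs = 5·25 - 14 = 111.
Quantity traded falls to 47. At Q = 47 the demand price is (122 - 47)/3 = 25 and the supply price is (14 + 47)/5 = 12.2.
Deadweight loss = ½ · (25 - 12.2) · (71 - 47) = ½ · 12.8 · 24 = 153.6.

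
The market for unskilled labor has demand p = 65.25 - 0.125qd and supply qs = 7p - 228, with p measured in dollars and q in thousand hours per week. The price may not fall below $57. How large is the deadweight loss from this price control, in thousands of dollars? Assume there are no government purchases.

Rearranging demand gives qd = 522 - 8p. In a free market, 522 - 8p = 7p - 228 gives the equilibrium p* = 50, q* = 122.
Because the floor (57) lies above the market-clearing price, it is binding.
At p = 57: qd = 522 - 8·57 = 66 and qs = 7·57 - 228 = 171.
Quantity traded falls to 66. At q = 66 the demand price is (522 - 66)/8 = 57 and the supply price is (228 + 66)/7 = 42.
Deadweight loss = ½ · (57 - 42) · (122 - 66) = ½ · 15 · 56 = 420.

420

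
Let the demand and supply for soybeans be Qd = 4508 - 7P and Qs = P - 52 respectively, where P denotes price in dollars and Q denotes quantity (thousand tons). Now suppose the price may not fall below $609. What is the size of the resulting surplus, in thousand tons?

312

Setting quantity demanded equal to quantity supplied, 4508 - 7P = P - 52, gives P* = 570 and Q* = 518.
The floor of 609 is above the equilibrium price 570, so it binds.
At P = 609: Qd = 4508 - 7·609 = 245 and Qs = 609 - 52 = 557.
Surplus = Qs - Qd = 557 - 245 = 312.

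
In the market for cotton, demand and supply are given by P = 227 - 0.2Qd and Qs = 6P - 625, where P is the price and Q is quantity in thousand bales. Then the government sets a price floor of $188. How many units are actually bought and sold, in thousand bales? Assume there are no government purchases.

195

Rearranging demand gives Qd = 1135 - 5P. Setting quantity demanded equal to quantity supplied, 1135 - 5P = 6P - 625, gives P* = 160 and Q* = 335.
Since 188 > 160, the floor is binding.
At P = 188: Qd = 1135 - 5·188 = 195 and Qs = 6·188 - 625 = 503.
The quantity actually transacted is the short side, demand: 195.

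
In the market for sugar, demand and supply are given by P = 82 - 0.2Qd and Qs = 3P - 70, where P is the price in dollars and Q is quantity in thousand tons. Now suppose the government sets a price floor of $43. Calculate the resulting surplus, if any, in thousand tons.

0

Rearranging demand gives Qd = 410 - 5P. Equilibrium: 410 - 5P = 3P - 70, so 480 = 8P and P* = 60, Q* = 110.
The floor of 43 is below the equilibrium price 60, so it is not binding; the market clears at P* = 60, Q* = 110.
Since the control does not bind, there is no surplus.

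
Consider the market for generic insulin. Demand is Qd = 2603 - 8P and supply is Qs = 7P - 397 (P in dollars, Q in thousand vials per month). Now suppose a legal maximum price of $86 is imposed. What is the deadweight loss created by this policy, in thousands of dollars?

In a free market, 2603 - 8P = 7P - 397 gives the equilibrium P* = 200, Q* = 1003.
Because the ceiling (86) lies below the market-clearing price, it is binding.
At P = 86: Qd = 2603 - 8·86 = 1915 and Qs = 7·86 - 397 = 205.
Quantity traded falls to 205. At Q = 205 the demand price is (2603 - 205)/8 = 299.75 and the supply price is (397 + 205)/7 = 86.
Deadweight loss = ½ · (299.75 - 86) · (1003 - 205) = ½ · 213.75 · 798 = 85286.25.

85286.25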